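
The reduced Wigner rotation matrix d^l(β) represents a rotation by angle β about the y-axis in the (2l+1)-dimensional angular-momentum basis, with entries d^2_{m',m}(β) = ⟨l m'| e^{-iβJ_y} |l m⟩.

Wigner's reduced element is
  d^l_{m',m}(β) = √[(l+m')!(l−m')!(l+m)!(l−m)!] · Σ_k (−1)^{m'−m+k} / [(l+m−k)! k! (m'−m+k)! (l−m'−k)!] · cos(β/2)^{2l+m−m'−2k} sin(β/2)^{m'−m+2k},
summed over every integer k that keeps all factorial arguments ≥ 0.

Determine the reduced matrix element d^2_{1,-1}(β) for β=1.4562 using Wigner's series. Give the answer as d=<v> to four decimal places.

d^2_{1,-1}(β=1.4562) via Wigner's sum:
With c≡cos(β/2)=0.746440 and s≡sin(β/2)=0.665453, N=[6·1·1·6]^{1/2}=6.000000
Admissible k: 0..1 (factorial args all ≥0)
  k=0: (−1)^2·6.0000/(2)·0.7464^2·0.6655^2 = +0.740194
  k=1: (−1)^3·6.0000/(6)·0.7464^0·0.6655^4 = -0.196096
d^2_{1,-1}(1.4562) = +0.740194 -0.196096 = +0.544098

d=0.5441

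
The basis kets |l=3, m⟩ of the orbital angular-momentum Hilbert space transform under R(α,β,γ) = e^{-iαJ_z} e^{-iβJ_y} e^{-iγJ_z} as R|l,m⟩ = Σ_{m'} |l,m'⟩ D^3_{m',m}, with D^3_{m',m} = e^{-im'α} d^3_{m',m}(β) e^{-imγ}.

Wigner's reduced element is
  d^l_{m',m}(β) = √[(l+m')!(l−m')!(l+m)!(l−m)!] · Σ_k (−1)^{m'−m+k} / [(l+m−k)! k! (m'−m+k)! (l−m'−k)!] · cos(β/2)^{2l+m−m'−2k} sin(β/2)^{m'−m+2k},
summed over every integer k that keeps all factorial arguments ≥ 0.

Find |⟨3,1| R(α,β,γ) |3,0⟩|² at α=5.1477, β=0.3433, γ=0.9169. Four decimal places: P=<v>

P=0.2504

D^3_{1,0}(5.1477,0.3433,0.9169) = e^{-i·1·5.1477}·d^3_{1,0}(0.3433)·e^{-i·0·0.9169}. Compute d first:
Half-angle: c=0.985304, s=0.170808. N=√(24·2·6·6)=41.569219
The bounds max(0,m−m')=0 and min(l+m,l−m')=2 give 3 terms
  k=0: (−1)^1·41.5692/(12)·0.9853^5·0.1708^1 = -0.549480
  k=1: (−1)^2·41.5692/(4)·0.9853^3·0.1708^3 = +0.049539
  k=2: (−1)^3·41.5692/(12)·0.9853^1·0.1708^5 = -0.000496
d^3_{1,0}(0.3433) = -0.549480 +0.049539 -0.000496 = -0.500436
|D^3_{1,0}|² = |d^3_{1,0}(β)|² = (-0.500436)² = 0.250437 (the z-rotation phases have unit modulus)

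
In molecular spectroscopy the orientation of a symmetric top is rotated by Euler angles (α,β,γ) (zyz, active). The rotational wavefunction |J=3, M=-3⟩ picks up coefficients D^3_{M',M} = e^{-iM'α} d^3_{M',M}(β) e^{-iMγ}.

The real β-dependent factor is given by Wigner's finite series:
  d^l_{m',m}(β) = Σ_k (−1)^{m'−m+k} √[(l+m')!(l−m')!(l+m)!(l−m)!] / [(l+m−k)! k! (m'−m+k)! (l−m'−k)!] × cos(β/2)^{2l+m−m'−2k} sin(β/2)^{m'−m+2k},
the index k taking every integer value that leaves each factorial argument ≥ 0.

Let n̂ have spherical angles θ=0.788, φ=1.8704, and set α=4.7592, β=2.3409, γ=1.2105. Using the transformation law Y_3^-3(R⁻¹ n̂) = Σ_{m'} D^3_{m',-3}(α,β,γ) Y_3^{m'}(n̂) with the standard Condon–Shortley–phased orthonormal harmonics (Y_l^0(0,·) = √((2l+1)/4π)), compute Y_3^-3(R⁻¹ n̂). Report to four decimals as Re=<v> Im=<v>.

Re=-0.0020 Im=0.0014

Need the full column D^3_{m',-3} for m'=−3..3 at α=4.7592, β=2.3409, γ=1.2105.
cos(β/2)=0.389737, sin(β/2)=0.920926
d^3_{-3,-3}: single k=0 term ⇒ +0.003505;  D = +0.002066-0.002831i
d^3_{-2,-3}: single k=0 term ⇒ -0.020284;  D = -0.016928-0.011176i
d^3_{-1,-3}: single k=0 term ⇒ +0.075785;  D = -0.038750+0.065129i
d^3_{0,-3}: single k=0 term ⇒ -0.206778;  D = +0.182456+0.097298i
d^3_{1,-3}: single k=0 term ⇒ +0.423144;  D = +0.181418-0.382281i
d^3_{2,-3}: single k=0 term ⇒ -0.632370;  D = -0.583362-0.244091i
d^3_{3,-3}: single k=0 term ⇒ +0.610026;  D = -0.208875+0.573152i
Y_3^{m'}(θ=0.788,φ=1.8704) and Σ D·Y over m':
  (+0.0021-0.0028i)·(+0.1163+0.0925i)  (-0.0169-0.0112i)·(-0.2991+0.2043i)  (-0.0388+0.0651i)·(-0.1006-0.3255i)  (+0.1825+0.0973i)·(-0.1350+0.0000i)  (+0.1814-0.3823i)·(+0.1006-0.3255i)  (-0.5834-0.2441i)·(-0.2991-0.2043i)  (-0.2089+0.5732i)·(-0.1163+0.0925i)
Y_3^-3(R⁻¹ n̂) = -0.001987+0.001374i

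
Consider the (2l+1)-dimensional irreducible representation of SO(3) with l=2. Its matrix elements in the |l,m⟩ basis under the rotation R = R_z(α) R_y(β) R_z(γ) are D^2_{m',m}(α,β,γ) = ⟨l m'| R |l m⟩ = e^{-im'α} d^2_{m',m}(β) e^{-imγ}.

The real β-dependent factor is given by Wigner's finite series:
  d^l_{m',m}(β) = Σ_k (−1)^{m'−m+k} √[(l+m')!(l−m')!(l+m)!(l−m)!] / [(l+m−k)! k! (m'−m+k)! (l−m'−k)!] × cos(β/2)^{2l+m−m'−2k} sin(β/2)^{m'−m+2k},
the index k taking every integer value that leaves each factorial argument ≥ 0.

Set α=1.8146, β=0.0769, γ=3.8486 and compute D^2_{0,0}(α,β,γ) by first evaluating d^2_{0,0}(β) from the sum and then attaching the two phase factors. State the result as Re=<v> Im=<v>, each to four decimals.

Re=0.9911 Im=0.0000

Split into d^2_{0,0}(β=0.0769) × two z-phases.
With c≡cos(β/2)=0.999261 and s≡sin(β/2)=0.038441, N=[2·2·2·2]^{1/2}=4.000000
Admissible k: 0..2 (factorial args all ≥0)
  k=0: (−1)^0·4.0000/(4)·0.9993^4·0.0384^0 = +0.997047
  k=1: (−1)^1·4.0000/(1)·0.9993^2·0.0384^2 = -0.005902
  k=2: (−1)^2·4.0000/(4)·0.9993^0·0.0384^4 = +0.000002
d^2_{0,0}(0.0769) = +0.997047 -0.005902 +0.000002 = +0.991147
Phases: e^{-i·(0)·1.8146}=+1.000000+0.000000i, e^{-i·(0)·3.8486}=+1.000000+0.000000i ⇒ D=+0.991147+0.000000i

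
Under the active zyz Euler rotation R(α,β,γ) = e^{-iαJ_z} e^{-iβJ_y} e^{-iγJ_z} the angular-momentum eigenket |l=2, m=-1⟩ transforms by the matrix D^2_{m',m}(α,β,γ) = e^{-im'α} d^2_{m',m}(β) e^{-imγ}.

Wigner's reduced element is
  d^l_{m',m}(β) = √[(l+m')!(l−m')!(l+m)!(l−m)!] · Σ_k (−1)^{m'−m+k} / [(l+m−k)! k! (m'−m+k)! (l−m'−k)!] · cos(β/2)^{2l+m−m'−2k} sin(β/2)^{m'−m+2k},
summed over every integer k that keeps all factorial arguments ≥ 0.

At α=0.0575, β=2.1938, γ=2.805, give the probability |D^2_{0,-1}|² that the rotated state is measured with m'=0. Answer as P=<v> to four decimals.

Split into d^2_{0,-1}(β=2.1938) × two z-phases.
c=cos(2.1938/2)=0.456357, s=sin(2.1938/2)=0.889797; N=√[2·2·1·6]=4.898979
Admissible k: 0..1 (factorial args all ≥0)
  k=0: (−1)^1·4.8990/(2)·0.4564^3·0.8898^1 = -0.207148
  k=1: (−1)^2·4.8990/(2)·0.4564^1·0.8898^3 = +0.787504
d^2_{0,-1}(2.1938) = -0.207148 +0.787504 = +0.580356
|D^2_{0,-1}|² = |d^2_{0,-1}(β)|² = (+0.580356)² = 0.336814 (the z-rotation phases have unit modulus)

P=0.3368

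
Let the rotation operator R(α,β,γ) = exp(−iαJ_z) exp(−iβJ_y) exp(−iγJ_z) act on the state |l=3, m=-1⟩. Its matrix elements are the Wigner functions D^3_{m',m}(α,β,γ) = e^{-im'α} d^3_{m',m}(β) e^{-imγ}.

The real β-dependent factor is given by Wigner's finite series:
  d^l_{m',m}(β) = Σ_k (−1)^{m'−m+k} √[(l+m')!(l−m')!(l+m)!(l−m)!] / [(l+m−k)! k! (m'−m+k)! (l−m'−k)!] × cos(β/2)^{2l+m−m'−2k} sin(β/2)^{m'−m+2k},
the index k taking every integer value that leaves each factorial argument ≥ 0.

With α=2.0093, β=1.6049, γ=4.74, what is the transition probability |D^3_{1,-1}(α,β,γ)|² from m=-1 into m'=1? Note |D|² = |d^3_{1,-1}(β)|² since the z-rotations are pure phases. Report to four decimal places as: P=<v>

D^3_{1,-1}(2.0093,1.6049,4.74) = e^{-i·1·2.0093}·d^3_{1,-1}(1.6049)·e^{-i·-1·4.74}. Compute d first:
With c≡cos(β/2)=0.694947 and s≡sin(β/2)=0.719061, N=[24·2·2·24]^{1/2}=48.000000
The bounds max(0,m−m')=0 and min(l+m,l−m')=2 give 3 terms
  k=0: (−1)^2·48.0000/(8)·0.6949^4·0.7191^2 = +0.723585
  k=1: (−1)^3·48.0000/(6)·0.6949^2·0.7191^4 = -1.032895
  k=2: (−1)^4·48.0000/(48)·0.6949^0·0.7191^6 = +0.138227
d^3_{1,-1}(1.6049) = +0.723585 -1.032895 +0.138227 = -0.171083
|D^3_{1,-1}|² = |d^3_{1,-1}(β)|² = (-0.171083)² = 0.029269 (the z-rotation phases have unit modulus)

P=0.0293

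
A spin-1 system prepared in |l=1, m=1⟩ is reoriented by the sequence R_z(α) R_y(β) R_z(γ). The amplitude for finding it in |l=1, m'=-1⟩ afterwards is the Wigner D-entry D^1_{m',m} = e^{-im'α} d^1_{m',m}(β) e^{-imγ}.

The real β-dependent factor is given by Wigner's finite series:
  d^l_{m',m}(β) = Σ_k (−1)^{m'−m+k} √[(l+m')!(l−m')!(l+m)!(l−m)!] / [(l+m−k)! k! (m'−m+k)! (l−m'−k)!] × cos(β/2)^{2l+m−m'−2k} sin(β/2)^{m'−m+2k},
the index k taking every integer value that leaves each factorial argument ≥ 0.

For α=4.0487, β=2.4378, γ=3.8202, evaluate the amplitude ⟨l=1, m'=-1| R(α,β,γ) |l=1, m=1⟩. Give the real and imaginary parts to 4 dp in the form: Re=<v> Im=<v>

Re=0.8583 Im=0.1996

First d^1_{-1,1}(β=2.4378), then the phase factors e^{-i(-1)α} and e^{-i(1)γ}:
c=cos(2.4378/2)=0.344679, s=sin(2.4378/2)=0.938721; N=√[1·2·2·1]=2.000000
k∈{2} keeps every argument non-negative
  k=2: (−1)^0·2.0000/(2)·0.3447^0·0.9387^2 = +0.881197
d^1_{-1,1}(2.4378) = +0.881197
Attach z-rotation phases: D = e^{-i(-1)(4.0487)}·(+0.881197)·e^{-i(1)(3.8202)} = +0.858292+0.199606i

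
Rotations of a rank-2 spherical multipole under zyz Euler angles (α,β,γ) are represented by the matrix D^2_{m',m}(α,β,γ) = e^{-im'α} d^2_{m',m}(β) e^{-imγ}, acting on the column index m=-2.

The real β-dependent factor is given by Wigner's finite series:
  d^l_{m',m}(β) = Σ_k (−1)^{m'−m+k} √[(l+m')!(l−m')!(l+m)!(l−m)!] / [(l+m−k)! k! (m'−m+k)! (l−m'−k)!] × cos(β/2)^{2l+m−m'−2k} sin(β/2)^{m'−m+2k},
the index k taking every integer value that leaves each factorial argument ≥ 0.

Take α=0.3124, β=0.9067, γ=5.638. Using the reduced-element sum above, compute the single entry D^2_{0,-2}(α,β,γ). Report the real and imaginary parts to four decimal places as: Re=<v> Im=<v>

Split into d^2_{0,-2}(β=0.9067) × two z-phases.
Half-angle: c=0.898985, s=0.437980. N=√(2·2·1·24)=9.797959
The bounds max(0,m−m')=0 and min(l+m,l−m')=0 give 1 term
  k=0: (−1)^2·9.7980/(4)·0.8990^2·0.4380^2 = +0.379742
d^2_{0,-2}(0.9067) = +0.379742
Phases: e^{-i·(0)·0.3124}=+1.000000+0.000000i, e^{-i·(-2)·5.638}=+0.276765-0.960938i ⇒ D=+0.105099-0.364908i

Re=0.1051 Im=-0.3649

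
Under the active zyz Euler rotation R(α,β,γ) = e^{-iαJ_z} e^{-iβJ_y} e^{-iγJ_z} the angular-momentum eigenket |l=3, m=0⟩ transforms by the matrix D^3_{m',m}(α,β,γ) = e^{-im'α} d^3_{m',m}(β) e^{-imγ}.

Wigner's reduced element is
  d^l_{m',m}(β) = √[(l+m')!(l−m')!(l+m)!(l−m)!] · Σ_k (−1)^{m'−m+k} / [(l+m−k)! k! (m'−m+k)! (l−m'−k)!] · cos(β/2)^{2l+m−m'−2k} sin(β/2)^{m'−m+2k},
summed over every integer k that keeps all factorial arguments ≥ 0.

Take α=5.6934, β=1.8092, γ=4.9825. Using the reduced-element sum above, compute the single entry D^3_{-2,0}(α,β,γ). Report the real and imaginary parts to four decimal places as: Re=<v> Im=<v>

First d^3_{-2,0}(β=1.8092), then the phase factors e^{-i(-2)α} and e^{-i(0)γ}:
c=cos(1.8092/2)=0.618000, s=sin(1.8092/2)=0.786178; N=√[1·120·6·6]=65.726707
k∈{2,3} keeps every argument non-negative
  k=2: (−1)^0·65.7267/(12)·0.6180^4·0.7862^2 = +0.493806
  k=3: (−1)^1·65.7267/(12)·0.6180^2·0.7862^4 = -0.799137
d^3_{-2,0}(1.8092) = +0.493806 -0.799137 = -0.305331
Attach z-rotation phases: D = e^{-i(-2)(5.6934)}·(-0.305331)·e^{-i(0)(4.9825)} = -0.116429+0.282261i

Re=-0.1164 Im=0.2823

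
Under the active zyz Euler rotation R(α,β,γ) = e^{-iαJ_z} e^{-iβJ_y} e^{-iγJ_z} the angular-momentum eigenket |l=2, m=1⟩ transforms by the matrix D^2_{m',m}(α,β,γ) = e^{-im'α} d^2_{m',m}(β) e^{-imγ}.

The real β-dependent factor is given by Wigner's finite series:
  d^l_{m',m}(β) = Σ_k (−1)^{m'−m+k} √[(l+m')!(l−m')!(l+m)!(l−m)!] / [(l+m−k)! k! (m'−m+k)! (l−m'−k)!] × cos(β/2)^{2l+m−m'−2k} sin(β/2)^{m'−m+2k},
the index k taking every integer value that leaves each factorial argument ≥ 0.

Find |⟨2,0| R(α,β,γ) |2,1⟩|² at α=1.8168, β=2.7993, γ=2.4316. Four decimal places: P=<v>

P=0.1500

First d^2_{0,1}(β=2.7993), then the phase factors e^{-i(0)α} and e^{-i(1)γ}:
With c≡cos(β/2)=0.170312 and s≡sin(β/2)=0.985390, N=[2·2·6·1]^{1/2}=4.898979
k: max(0,(1)−(0))=1 … min(2+(1),2−(0))=2
  k=1: (−1)^0·4.8990/(2)·0.1703^3·0.9854^1 = +0.011924
  k=2: (−1)^1·4.8990/(2)·0.1703^1·0.9854^3 = -0.399159
d^2_{0,1}(2.7993) = +0.011924 -0.399159 = -0.387235
|D^2_{0,1}|² = |d^2_{0,1}(β)|² = (-0.387235)² = 0.149951 (the z-rotation phases have unit modulus)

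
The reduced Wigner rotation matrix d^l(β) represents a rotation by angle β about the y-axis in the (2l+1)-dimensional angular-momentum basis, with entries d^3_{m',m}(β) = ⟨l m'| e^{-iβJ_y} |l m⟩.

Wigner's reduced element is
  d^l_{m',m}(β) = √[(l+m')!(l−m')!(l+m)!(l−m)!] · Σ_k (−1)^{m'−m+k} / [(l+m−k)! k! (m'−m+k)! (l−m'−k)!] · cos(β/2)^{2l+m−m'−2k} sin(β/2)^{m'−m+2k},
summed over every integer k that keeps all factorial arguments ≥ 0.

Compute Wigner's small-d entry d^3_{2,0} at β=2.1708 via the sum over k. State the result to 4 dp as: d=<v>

d^3_{2,0}(β=2.1708) via Wigner's sum:
Half-angle: c=0.466559, s=0.884490. N=√(120·1·6·6)=65.726707
k: max(0,(0)−(2))=0 … min(3+(0),3−(2))=1
  k=0: (−1)^2·65.7267/(12)·0.4666^4·0.8845^2 = +0.203036
  k=1: (−1)^3·65.7267/(12)·0.4666^2·0.8845^4 = -0.729702
d^3_{2,0}(2.1708) = +0.203036 -0.729702 = -0.526666

d=-0.5267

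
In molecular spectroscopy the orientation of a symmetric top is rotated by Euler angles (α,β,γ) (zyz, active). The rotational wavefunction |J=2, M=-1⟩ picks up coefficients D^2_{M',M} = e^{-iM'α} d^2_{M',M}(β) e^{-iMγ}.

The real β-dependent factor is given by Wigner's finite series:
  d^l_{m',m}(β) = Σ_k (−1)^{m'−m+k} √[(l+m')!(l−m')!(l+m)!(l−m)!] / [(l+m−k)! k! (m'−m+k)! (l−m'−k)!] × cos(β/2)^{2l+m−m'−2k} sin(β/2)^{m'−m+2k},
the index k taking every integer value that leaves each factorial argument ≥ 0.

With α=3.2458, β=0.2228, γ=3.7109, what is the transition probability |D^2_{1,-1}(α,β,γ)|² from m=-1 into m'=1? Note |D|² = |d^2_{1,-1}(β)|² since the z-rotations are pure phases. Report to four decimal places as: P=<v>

P=0.0013

D^2_{1,-1}(3.2458,0.2228,3.7109) = e^{-i·1·3.2458}·d^2_{1,-1}(0.2228)·e^{-i·-1·3.7109}. Compute d first:
c=cos(0.2228/2)=0.993801, s=sin(0.2228/2)=0.111170; N=√[6·1·1·6]=6.000000
k: max(0,(-1)−(1))=0 … min(2+(-1),2−(1))=1
  k=0: (−1)^2·6.0000/(2)·0.9938^2·0.1112^2 = +0.036618
  k=1: (−1)^3·6.0000/(6)·0.9938^0·0.1112^4 = -0.000153
d^2_{1,-1}(0.2228) = +0.036618 -0.000153 = +0.036465
|D^2_{1,-1}|² = |d^2_{1,-1}(β)|² = (+0.036465)² = 0.001330 (the z-rotation phases have unit modulus)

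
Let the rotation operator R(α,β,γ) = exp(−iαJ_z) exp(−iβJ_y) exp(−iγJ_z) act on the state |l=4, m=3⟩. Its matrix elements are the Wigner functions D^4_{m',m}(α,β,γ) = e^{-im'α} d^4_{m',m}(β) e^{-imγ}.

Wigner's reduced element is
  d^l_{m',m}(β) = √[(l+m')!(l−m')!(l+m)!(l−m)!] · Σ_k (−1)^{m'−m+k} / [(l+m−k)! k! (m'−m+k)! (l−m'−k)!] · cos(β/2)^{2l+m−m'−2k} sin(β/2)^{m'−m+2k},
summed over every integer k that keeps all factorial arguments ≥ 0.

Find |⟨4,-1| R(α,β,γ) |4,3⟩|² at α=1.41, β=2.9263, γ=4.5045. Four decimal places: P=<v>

D^4_{-1,3}(1.41,2.9263,4.5045) = e^{-i·-1·1.41}·d^4_{-1,3}(2.9263)·e^{-i·3·4.5045}. Compute d first:
With c≡cos(β/2)=0.107439 and s≡sin(β/2)=0.994212, N=[6·120·5040·1]^{1/2}=1904.940944
Admissible k: 4..5 (factorial args all ≥0)
  k=4: (−1)^0·1904.9409/(144)·0.1074^4·0.9942^4 = +0.001722
  k=5: (−1)^1·1904.9409/(240)·0.1074^2·0.9942^6 = -0.088484
d^4_{-1,3}(2.9263) = +0.001722 -0.088484 = -0.086762
|D^4_{-1,3}|² = |d^4_{-1,3}(β)|² = (-0.086762)² = 0.007528 (the z-rotation phases have unit modulus)

P=0.0075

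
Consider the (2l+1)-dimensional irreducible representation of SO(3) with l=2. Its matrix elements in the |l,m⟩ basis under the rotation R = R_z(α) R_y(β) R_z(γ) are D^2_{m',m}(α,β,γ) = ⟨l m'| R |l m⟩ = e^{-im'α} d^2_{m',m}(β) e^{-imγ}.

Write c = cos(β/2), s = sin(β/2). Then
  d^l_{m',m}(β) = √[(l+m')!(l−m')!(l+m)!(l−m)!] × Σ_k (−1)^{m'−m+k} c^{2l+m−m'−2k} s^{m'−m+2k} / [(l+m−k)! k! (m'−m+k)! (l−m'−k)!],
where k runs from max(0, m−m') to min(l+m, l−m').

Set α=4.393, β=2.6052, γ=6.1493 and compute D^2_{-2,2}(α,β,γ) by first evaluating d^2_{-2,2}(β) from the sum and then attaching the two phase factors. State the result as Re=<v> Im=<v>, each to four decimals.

Split into d^2_{-2,2}(β=2.6052) × two z-phases.
c=cos(2.6052/2)=0.264993, s=sin(2.6052/2)=0.964250; N=√[1·24·24·1]=24.000000
The bounds max(0,m−m')=4 and min(l+m,l−m')=4 give 1 term
  k=4: (−1)^0·24.0000/(24)·0.2650^0·0.9643^4 = +0.864489
d^2_{-2,2}(2.6052) = +0.864489
Phases: e^{-i·(-2)·4.393}=-0.802825+0.596215i, e^{-i·(2)·6.1493}=+0.964363+0.264582i ⇒ D=-0.805671+0.313424i

Re=-0.8057 Im=0.3134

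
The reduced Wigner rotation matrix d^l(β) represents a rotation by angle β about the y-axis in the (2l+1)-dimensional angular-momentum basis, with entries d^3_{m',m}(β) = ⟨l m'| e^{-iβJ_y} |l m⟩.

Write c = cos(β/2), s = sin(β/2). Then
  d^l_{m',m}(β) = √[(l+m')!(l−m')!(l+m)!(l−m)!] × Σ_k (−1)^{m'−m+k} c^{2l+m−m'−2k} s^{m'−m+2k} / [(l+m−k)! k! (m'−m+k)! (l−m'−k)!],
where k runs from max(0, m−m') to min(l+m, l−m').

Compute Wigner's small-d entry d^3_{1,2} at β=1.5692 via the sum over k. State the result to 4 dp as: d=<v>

d=-0.3940

d^3_{1,2}(β=1.5692) via Wigner's sum:
Half-angle: c=0.707671, s=0.706542. N=√(24·2·120·1)=75.894664
Admissible k: 1..2 (factorial args all ≥0)
  k=1: (−1)^0·75.8947/(24)·0.7077^5·0.7065^1 = +0.396547
  k=2: (−1)^1·75.8947/(12)·0.7077^3·0.7065^3 = -0.790566
d^3_{1,2}(1.5692) = +0.396547 -0.790566 = -0.394019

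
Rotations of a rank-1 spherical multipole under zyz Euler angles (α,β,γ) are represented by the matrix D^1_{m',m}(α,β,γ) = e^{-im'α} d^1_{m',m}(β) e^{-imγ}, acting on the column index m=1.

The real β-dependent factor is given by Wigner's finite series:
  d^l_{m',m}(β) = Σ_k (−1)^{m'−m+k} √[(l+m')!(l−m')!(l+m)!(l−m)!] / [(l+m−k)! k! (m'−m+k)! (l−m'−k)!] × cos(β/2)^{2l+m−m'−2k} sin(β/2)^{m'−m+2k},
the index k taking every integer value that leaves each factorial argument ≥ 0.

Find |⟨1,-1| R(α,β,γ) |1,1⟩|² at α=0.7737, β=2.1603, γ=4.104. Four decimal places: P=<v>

P=0.6052

D^1_{-1,1}(0.7737,2.1603,4.104) = e^{-i·-1·0.7737}·d^1_{-1,1}(2.1603)·e^{-i·1·4.104}. Compute d first:
c=cos(2.1603/2)=0.471196, s=sin(2.1603/2)=0.882028; N=√[1·2·2·1]=2.000000
k∈{2} keeps every argument non-negative
  k=2: (−1)^0·2.0000/(2)·0.4712^0·0.8820^2 = +0.777974
d^1_{-1,1}(2.1603) = +0.777974
|D^1_{-1,1}|² = |d^1_{-1,1}(β)|² = (+0.777974)² = 0.605244 (the z-rotation phases have unit modulus)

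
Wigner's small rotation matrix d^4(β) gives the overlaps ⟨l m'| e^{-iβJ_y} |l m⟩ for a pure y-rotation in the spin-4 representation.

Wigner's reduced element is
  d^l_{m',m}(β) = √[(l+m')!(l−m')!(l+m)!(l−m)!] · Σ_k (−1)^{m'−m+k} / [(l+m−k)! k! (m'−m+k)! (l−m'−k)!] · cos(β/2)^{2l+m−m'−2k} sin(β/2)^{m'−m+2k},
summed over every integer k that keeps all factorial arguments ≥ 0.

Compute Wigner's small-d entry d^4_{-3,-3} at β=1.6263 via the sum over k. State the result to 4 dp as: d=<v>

d=-0.3394

d^4_{-3,-3}(β=1.6263) via Wigner's sum:
With c≡cos(β/2)=0.687214 and s≡sin(β/2)=0.726455, N=[1·5040·1·5040]^{1/2}=5040.000000
Admissible k: 0..1 (factorial args all ≥0)
  k=0: (−1)^0·5040.0000/(5040)·0.6872^8·0.7265^0 = +0.049743
  k=1: (−1)^1·5040.0000/(720)·0.6872^6·0.7265^2 = -0.389104
d^4_{-3,-3}(1.6263) = +0.049743 -0.389104 = -0.339361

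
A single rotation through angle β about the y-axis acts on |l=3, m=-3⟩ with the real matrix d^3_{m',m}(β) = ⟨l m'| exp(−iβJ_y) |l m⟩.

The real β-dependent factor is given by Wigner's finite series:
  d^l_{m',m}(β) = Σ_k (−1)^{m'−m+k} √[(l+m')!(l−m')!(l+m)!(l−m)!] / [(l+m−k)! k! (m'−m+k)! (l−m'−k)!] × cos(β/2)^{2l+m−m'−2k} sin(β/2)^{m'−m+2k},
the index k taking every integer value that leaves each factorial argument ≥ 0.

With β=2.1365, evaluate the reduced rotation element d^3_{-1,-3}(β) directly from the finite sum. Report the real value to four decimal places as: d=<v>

d=0.1601

d^3_{-1,-3}(β=2.1365) via Wigner's sum:
With c≡cos(β/2)=0.481659 and s≡sin(β/2)=0.876359, N=[2·24·1·720]^{1/2}=185.903201
k: max(0,(-3)−(-1))=0 … min(3+(-3),3−(-1))=0
  k=0: (−1)^2·185.9032/(48)·0.4817^4·0.8764^2 = +0.160091
d^3_{-1,-3}(2.1365) = +0.160091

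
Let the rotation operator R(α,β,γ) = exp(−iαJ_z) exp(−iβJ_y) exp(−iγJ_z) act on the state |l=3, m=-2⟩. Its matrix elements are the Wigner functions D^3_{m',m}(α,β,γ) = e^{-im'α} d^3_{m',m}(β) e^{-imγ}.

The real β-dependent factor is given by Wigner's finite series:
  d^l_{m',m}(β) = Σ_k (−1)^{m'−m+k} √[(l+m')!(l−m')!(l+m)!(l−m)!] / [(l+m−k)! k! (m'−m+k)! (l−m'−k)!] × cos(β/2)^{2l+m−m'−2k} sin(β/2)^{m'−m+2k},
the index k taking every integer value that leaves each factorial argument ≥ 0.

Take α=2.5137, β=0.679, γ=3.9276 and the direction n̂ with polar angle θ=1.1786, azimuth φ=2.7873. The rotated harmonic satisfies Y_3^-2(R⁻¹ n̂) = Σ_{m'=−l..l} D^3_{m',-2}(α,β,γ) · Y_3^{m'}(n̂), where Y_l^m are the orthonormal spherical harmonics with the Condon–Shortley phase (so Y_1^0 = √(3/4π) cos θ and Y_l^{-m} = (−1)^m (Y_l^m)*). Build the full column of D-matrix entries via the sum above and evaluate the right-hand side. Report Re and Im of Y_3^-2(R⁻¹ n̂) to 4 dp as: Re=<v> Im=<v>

Re=0.1975 Im=0.1247

Need the full column D^3_{m',-2} for m'=−3..3 at α=2.5137, β=0.679, γ=3.9276.
cos(β/2)=0.942921, sin(β/2)=0.333016
d^3_{-3,-2}: single k=1 term ⇒ +0.608020;  D = -0.578728+0.186444i
d^3_{-2,-2}: k∈[0..1] ⇒ +0.702834 -0.438330 = +0.264504;  D = +0.251388+0.082257i
d^3_{-1,-2}: k∈[0..1] ⇒ -0.784950 +0.195817 = -0.589133;  D = +0.345499+0.477187i
d^3_{0,-2}: k∈[0..1] ⇒ +0.480166 -0.059892 = +0.420274;  D = -0.000512+0.420274i
d^3_{1,-2}: k∈[0..1] ⇒ -0.195817 +0.012212 = -0.183605;  D = -0.108038+0.148454i
d^3_{2,-2}: k∈[0..1] ⇒ +0.054674 -0.001364 = +0.053310;  D = -0.050707+0.016455i
d^3_{3,-2}: single k=0 term ⇒ -0.009460;  D = -0.008997-0.002923i
Y_3^{m'}(θ=1.1786,φ=2.7873) and Σ D·Y over m':
  (-0.5787+0.1864i)·(-0.1601-0.2877i)  (+0.2514+0.0823i)·(+0.2533+0.2171i)  (+0.3455+0.4772i)·(+0.0755+0.0279i)  (-0.0005+0.4203i)·(-0.3237+0.0000i)  (-0.1080+0.1485i)·(-0.0755+0.0279i)  (-0.0507+0.0165i)·(+0.2533-0.2171i)  (-0.0090-0.0029i)·(+0.1601-0.2877i)
Y_3^-2(R⁻¹ n̂) = +0.197493+0.124718i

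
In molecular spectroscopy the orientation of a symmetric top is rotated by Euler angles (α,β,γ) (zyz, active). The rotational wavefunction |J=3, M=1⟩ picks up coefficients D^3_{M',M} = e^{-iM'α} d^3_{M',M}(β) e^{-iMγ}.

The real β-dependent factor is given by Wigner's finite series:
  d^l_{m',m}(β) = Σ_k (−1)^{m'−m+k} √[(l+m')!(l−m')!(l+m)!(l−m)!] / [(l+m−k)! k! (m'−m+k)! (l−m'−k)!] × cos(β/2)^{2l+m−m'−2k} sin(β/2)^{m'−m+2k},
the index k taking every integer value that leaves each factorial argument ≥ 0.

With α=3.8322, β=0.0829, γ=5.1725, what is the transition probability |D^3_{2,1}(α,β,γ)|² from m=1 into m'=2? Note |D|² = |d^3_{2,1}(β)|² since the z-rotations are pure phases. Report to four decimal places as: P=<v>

D^3_{2,1}(3.8322,0.0829,5.1725) = e^{-i·2·3.8322}·d^3_{2,1}(0.0829)·e^{-i·1·5.1725}. Compute d first:
Half-angle: c=0.999141, s=0.041438. N=√(120·1·24·2)=75.894664
The bounds max(0,m−m')=0 and min(l+m,l−m')=1 give 2 terms
  k=0: (−1)^1·75.8947/(24)·0.9991^5·0.0414^1 = -0.130477
  k=1: (−1)^2·75.8947/(12)·0.9991^3·0.0414^3 = +0.000449
d^3_{2,1}(0.0829) = -0.130477 +0.000449 = -0.130028
|D^3_{2,1}|² = |d^3_{2,1}(β)|² = (-0.130028)² = 0.016907 (the z-rotation phases have unit modulus)

P=0.0169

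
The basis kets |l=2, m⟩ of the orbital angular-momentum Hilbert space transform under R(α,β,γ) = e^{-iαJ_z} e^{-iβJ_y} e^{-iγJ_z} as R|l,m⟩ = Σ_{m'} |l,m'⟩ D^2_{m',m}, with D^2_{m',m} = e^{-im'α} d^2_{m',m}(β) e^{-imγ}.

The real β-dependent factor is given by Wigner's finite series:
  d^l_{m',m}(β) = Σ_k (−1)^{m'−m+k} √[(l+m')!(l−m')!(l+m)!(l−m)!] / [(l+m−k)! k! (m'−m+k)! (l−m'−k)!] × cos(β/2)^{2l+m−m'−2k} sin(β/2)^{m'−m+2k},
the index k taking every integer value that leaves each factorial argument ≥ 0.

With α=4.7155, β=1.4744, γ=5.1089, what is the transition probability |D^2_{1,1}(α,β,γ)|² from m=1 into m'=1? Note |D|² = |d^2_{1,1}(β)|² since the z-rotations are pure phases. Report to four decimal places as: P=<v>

First d^2_{1,1}(β=1.4744), then the phase factors e^{-i(1)α} and e^{-i(1)γ}:
c=cos(1.4744/2)=0.740354, s=sin(1.4744/2)=0.672218; N=√[6·1·6·1]=6.000000
Admissible k: 0..1 (factorial args all ≥0)
  k=0: (−1)^0·6.0000/(6)·0.7404^4·0.6722^0 = +0.300439
  k=1: (−1)^1·6.0000/(2)·0.7404^2·0.6722^2 = -0.743052
d^2_{1,1}(1.4744) = +0.300439 -0.743052 = -0.442613
|D^2_{1,1}|² = |d^2_{1,1}(β)|² = (-0.442613)² = 0.195906 (the z-rotation phases have unit modulus)

P=0.1959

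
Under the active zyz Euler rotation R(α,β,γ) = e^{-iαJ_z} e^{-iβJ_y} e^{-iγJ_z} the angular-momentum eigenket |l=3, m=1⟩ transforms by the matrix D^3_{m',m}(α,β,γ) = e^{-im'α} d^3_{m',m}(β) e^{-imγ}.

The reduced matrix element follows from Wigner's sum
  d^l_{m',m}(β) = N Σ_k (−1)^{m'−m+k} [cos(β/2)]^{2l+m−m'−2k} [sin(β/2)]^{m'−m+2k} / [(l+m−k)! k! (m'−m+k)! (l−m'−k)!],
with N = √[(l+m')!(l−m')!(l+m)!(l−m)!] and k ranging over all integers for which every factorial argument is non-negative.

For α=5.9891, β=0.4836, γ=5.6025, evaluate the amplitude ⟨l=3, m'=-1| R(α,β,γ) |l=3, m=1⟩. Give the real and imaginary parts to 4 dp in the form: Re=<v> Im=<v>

D^3_{-1,1}(5.9891,0.4836,5.6025) = e^{-i·-1·5.9891}·d^3_{-1,1}(0.4836)·e^{-i·1·5.6025}. Compute d first:
Half-angle: c=0.970909, s=0.239451. N=√(2·24·24·2)=48.000000
The bounds max(0,m−m')=2 and min(l+m,l−m')=4 give 3 terms
  k=2: (−1)^0·48.0000/(8)·0.9709^4·0.2395^2 = +0.305701
  k=3: (−1)^1·48.0000/(6)·0.9709^2·0.2395^4 = -0.024792
  k=4: (−1)^2·48.0000/(48)·0.9709^0·0.2395^6 = +0.000188
d^3_{-1,1}(0.4836) = +0.305701 -0.024792 +0.000188 = +0.281097
D = (+0.957068-0.289865i)·(+0.281097)·(+0.777142+0.629326i) = +0.260351+0.105985i

Re=0.2604 Im=0.1060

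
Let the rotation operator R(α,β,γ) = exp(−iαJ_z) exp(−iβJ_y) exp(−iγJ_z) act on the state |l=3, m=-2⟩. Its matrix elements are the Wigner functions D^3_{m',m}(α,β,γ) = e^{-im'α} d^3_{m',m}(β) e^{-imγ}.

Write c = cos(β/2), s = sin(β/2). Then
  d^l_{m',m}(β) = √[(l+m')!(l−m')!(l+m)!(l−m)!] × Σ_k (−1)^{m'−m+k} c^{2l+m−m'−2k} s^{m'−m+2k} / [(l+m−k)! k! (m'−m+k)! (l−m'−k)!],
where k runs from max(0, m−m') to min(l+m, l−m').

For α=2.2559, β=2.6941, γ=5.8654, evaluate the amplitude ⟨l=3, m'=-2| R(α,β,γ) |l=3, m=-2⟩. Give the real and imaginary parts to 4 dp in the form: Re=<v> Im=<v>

First d^3_{-2,-2}(β=2.6941), then the phase factors e^{-i(-2)α} and e^{-i(-2)γ}:
With c≡cos(β/2)=0.221884 and s≡sin(β/2)=0.975073, N=[1·120·1·120]^{1/2}=120.000000
The bounds max(0,m−m')=0 and min(l+m,l−m')=1 give 2 terms
  k=0: (−1)^0·120.0000/(120)·0.2219^6·0.9751^0 = +0.000119
  k=1: (−1)^1·120.0000/(24)·0.2219^4·0.9751^2 = -0.011523
d^3_{-2,-2}(2.6941) = +0.000119 -0.011523 = -0.011403
D = (-0.199247-0.979949i)·(-0.011403)·(+0.670755-0.741679i) = +0.009812+0.005810i

Re=0.0098 Im=0.0058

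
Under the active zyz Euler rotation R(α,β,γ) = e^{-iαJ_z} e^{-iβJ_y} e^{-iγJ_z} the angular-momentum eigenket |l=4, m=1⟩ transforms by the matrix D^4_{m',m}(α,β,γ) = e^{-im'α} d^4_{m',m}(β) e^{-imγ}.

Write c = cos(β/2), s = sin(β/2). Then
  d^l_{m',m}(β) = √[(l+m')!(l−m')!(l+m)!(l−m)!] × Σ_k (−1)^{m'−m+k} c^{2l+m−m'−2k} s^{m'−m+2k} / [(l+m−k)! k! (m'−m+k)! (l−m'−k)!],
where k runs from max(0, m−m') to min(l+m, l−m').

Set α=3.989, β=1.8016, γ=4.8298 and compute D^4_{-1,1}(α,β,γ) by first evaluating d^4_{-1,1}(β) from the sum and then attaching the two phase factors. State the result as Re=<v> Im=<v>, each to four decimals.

Re=-0.0885 Im=0.0989

First d^4_{-1,1}(β=1.8016), then the phase factors e^{-i(-1)α} and e^{-i(1)γ}:
c=cos(1.8016/2)=0.620983, s=sin(1.8016/2)=0.783824; N=√[6·120·120·6]=720.000000
The bounds max(0,m−m')=2 and min(l+m,l−m')=5 give 4 terms
  k=2: (−1)^0·720.0000/(72)·0.6210^6·0.7838^2 = +0.352303
  k=3: (−1)^1·720.0000/(24)·0.6210^4·0.7838^4 = -1.683893
  k=4: (−1)^2·720.0000/(48)·0.6210^2·0.7838^6 = +1.341411
  k=5: (−1)^3·720.0000/(720)·0.6210^0·0.7838^8 = -0.142478
d^4_{-1,1}(1.8016) = +0.352303 -1.683893 +1.341411 -0.142478 = -0.132657
D = (-0.661929-0.749567i)·(-0.132657)·(+0.117141+0.993115i) = -0.088465+0.098853i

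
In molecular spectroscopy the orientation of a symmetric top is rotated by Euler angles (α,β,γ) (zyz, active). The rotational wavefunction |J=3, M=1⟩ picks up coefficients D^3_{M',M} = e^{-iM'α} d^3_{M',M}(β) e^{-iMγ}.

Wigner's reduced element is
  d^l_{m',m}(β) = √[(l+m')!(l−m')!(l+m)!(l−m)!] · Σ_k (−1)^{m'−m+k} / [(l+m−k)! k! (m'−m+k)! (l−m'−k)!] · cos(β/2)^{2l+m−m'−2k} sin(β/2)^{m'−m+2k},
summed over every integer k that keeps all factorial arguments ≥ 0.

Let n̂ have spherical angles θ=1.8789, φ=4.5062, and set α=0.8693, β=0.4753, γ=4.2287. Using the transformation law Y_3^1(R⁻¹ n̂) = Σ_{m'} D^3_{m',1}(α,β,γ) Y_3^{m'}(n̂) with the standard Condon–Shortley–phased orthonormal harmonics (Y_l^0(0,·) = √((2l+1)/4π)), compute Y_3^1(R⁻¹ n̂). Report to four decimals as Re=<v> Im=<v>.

Need the full column D^3_{m',1} for m'=−3..3 at α=0.8693, β=0.4753, γ=4.2287.
cos(β/2)=0.971894, sin(β/2)=0.235419
d^3_{-3,1}: single k=4 term ⇒ +0.011237;  D = -0.000562-0.011223i
d^3_{-2,1}: k∈[3..4] ⇒ +0.075755 -0.002222 = +0.073533;  D = -0.058472-0.044588i
d^3_{-1,1}: k∈[2..4] ⇒ +0.296695 -0.023211 +0.000170 = +0.273655;  D = -0.267189+0.059134i
d^3_{0,1}: k∈[1..3] ⇒ +0.707175 -0.124479 +0.002435 = +0.585131;  D = -0.272114+0.518008i
d^3_{1,1}: k∈[0..2] ⇒ +0.842778 -0.395594 +0.017408 = +0.464592;  D = +0.174745+0.430477i
d^3_{2,1}: k∈[0..1] ⇒ -0.645560 +0.075755 = -0.569804;  D = -0.541611-0.177014i
d^3_{3,1}: single k=0 term ⇒ +0.191516;  D = +0.162929-0.100660i
Y_3^{m'}(θ=1.8789,φ=4.5062) and Σ D·Y over m':
  (-0.0006-0.0112i)·(+0.2093-0.2941i)  (-0.0585-0.0446i)·(+0.2578+0.1128i)  (-0.2672+0.0591i)·(+0.0341-0.1628i)  (-0.2721+0.5180i)·(+0.2875+0.0000i)  (+0.1747+0.4305i)·(-0.0341-0.1628i)  (-0.5416-0.1770i)·(+0.2578-0.1128i)  (+0.1629-0.1007i)·(-0.2093-0.2941i)
Y_3^1(R⁻¹ n̂) = -0.250336+0.119639i

Re=-0.2503 Im=0.1196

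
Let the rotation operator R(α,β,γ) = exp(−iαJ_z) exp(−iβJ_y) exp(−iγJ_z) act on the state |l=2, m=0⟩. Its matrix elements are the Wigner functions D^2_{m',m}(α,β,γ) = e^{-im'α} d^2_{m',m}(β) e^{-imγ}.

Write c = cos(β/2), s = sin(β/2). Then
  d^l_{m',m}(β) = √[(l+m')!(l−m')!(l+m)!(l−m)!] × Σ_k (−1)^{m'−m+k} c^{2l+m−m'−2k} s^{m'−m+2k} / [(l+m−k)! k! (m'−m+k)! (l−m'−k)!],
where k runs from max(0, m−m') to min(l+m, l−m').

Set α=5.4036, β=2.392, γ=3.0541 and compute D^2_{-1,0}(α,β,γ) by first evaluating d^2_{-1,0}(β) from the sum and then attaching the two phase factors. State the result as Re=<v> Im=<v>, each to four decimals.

D^2_{-1,0}(5.4036,2.392,3.0541) = e^{-i·-1·5.4036}·d^2_{-1,0}(2.392)·e^{-i·0·3.0541}. Compute d first:
With c≡cos(β/2)=0.366083 and s≡sin(β/2)=0.930582, N=[1·6·2·2]^{1/2}=4.898979
Admissible k: 1..2 (factorial args all ≥0)
  k=1: (−1)^0·4.8990/(2)·0.3661^3·0.9306^1 = +0.111833
  k=2: (−1)^1·4.8990/(2)·0.3661^1·0.9306^3 = -0.722636
d^2_{-1,0}(2.392) = +0.111833 -0.722636 = -0.610803
D = (+0.637471-0.770475i)·(-0.610803)·(+1.000000+0.000000i) = -0.389369+0.470608i

Re=-0.3894 Im=0.4706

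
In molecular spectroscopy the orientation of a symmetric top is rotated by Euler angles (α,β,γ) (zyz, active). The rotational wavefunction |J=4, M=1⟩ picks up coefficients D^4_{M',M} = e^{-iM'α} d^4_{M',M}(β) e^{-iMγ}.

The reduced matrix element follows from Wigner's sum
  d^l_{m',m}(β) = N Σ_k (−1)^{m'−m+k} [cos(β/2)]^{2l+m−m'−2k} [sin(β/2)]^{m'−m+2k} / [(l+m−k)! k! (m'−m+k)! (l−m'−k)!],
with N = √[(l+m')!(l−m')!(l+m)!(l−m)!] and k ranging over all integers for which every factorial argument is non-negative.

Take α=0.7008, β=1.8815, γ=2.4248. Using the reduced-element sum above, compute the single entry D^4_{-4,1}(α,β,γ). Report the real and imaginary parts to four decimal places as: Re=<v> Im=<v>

Re=0.4898 Im=0.1947

Split into d^4_{-4,1}(β=1.8815) × two z-phases.
Half-angle: c=0.589182, s=0.808000. N=√(1·40320·120·6)=5387.986637
The bounds max(0,m−m')=5 and min(l+m,l−m')=5 give 1 term
  k=5: (−1)^0·5387.9866/(720)·0.5892^3·0.8080^5 = +0.527109
d^4_{-4,1}(1.8815) = +0.527109
Phases: e^{-i·(-4)·0.7008}=-0.943289+0.331971i, e^{-i·(1)·2.4248}=-0.753917-0.656970i ⇒ D=+0.489819+0.194732i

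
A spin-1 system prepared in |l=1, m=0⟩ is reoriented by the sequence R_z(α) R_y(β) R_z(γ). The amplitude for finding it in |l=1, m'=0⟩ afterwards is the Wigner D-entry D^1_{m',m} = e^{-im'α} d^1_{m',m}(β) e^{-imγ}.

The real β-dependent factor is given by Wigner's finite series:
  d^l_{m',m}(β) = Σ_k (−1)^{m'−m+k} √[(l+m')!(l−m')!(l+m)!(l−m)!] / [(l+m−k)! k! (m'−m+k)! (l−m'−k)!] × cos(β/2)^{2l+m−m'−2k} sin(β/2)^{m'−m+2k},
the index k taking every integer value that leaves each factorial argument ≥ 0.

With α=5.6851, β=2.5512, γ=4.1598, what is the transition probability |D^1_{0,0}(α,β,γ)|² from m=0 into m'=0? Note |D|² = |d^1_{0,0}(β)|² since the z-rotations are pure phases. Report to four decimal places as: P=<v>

D^1_{0,0}(5.6851,2.5512,4.1598) = e^{-i·0·5.6851}·d^1_{0,0}(2.5512)·e^{-i·0·4.1598}. Compute d first:
Half-angle: c=0.290928, s=0.956745. N=√(1·1·1·1)=1.000000
k∈{0,1} keeps every argument non-negative
  k=0: (−1)^0·1.0000/(1)·0.2909^2·0.9567^0 = +0.084639
  k=1: (−1)^1·1.0000/(1)·0.2909^0·0.9567^2 = -0.915361
d^1_{0,0}(2.5512) = +0.084639 -0.915361 = -0.830722
|D^1_{0,0}|² = |d^1_{0,0}(β)|² = (-0.830722)² = 0.690099 (the z-rotation phases have unit modulus)

P=0.6901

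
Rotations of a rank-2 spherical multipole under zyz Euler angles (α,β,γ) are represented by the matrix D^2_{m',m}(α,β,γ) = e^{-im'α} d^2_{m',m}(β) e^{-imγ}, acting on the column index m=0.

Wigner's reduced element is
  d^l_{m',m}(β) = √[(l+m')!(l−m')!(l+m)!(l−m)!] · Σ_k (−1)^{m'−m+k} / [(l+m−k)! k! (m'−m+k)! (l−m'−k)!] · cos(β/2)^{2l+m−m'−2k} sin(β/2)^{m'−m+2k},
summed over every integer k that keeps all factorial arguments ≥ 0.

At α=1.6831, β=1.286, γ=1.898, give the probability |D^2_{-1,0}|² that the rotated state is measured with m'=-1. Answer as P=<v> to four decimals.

P=0.1091

Split into d^2_{-1,0}(β=1.286) × two z-phases.
c=cos(1.286/2)=0.800301, s=sin(1.286/2)=0.599599; N=√[1·6·2·2]=4.898979
The bounds max(0,m−m')=1 and min(l+m,l−m')=2 give 2 terms
  k=1: (−1)^0·4.8990/(2)·0.8003^3·0.5996^1 = +0.752828
  k=2: (−1)^1·4.8990/(2)·0.8003^1·0.5996^3 = -0.422583
d^2_{-1,0}(1.286) = +0.752828 -0.422583 = +0.330246
|D^2_{-1,0}|² = |d^2_{-1,0}(β)|² = (+0.330246)² = 0.109062 (the z-rotation phases have unit modulus)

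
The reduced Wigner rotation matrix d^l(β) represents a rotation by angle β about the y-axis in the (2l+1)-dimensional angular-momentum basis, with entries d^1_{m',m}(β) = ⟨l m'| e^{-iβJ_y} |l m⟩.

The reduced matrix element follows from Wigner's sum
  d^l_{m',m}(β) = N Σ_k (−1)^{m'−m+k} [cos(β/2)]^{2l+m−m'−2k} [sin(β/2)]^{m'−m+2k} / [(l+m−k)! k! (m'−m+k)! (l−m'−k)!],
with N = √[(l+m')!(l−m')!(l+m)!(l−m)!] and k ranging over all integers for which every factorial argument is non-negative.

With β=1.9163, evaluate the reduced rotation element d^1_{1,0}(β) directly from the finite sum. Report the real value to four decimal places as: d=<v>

d^1_{1,0}(β=1.9163) via Wigner's sum:
With c≡cos(β/2)=0.575035 and s≡sin(β/2)=0.818129, N=[2·1·1·1]^{1/2}=1.414214
k∈{0} keeps every argument non-negative
  k=0: (−1)^1·1.4142/(1)·0.5750^1·0.8181^1 = -0.665320
d^1_{1,0}(1.9163) = -0.665320

d=-0.6653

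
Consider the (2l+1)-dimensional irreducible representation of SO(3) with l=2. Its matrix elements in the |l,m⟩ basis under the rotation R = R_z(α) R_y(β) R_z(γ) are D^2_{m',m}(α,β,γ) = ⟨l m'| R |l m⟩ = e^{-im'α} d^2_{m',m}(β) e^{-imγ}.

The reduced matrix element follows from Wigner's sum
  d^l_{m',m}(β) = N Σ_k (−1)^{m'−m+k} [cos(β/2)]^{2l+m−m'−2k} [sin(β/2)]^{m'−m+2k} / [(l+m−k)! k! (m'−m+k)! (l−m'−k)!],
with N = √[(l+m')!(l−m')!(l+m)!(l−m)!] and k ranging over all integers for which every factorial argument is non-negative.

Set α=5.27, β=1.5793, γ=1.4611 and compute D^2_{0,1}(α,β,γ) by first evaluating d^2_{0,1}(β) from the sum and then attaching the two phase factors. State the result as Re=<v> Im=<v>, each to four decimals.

Split into d^2_{0,1}(β=1.5793) × two z-phases.
Half-angle: c=0.704094, s=0.710107. N=√(2·2·6·1)=4.898979
The bounds max(0,m−m')=1 and min(l+m,l−m')=2 give 2 terms
  k=1: (−1)^0·4.8990/(2)·0.7041^3·0.7101^1 = +0.607143
  k=2: (−1)^1·4.8990/(2)·0.7041^1·0.7101^3 = -0.617557
d^2_{0,1}(1.5793) = +0.607143 -0.617557 = -0.010414
Attach z-rotation phases: D = e^{-i(0)(5.27)}·(-0.010414)·e^{-i(1)(1.4611)} = -0.001140+0.010352i

Re=-0.0011 Im=0.0104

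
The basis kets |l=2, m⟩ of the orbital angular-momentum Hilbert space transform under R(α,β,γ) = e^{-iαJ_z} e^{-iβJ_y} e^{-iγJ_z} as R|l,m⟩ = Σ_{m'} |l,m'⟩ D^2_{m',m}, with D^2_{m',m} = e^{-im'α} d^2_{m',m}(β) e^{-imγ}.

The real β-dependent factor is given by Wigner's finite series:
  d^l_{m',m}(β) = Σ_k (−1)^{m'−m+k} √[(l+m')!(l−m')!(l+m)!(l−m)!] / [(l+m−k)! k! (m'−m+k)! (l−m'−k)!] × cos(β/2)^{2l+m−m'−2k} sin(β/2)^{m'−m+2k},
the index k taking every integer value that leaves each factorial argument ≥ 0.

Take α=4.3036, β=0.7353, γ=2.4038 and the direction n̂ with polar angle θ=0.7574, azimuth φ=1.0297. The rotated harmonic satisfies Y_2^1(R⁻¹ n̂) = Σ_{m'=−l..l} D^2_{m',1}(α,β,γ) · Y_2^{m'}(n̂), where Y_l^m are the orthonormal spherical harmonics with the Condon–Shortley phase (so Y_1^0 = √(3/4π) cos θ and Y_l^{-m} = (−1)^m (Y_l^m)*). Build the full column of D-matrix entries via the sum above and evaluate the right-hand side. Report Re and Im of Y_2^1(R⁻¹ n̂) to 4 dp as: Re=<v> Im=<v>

Need the full column D^2_{m',1} for m'=−2..2 at α=4.3036, β=0.7353, γ=2.4038.
cos(β/2)=0.933175, sin(β/2)=0.359423
d^2_{-2,1}: single k=3 term ⇒ +0.086659;  D = +0.086383-0.006907i
d^2_{-1,1}: k∈[2..3] ⇒ +0.337489 -0.016689 = +0.320800;  D = -0.103651+0.303594i
d^2_{0,1}: k∈[1..2] ⇒ +0.715436 -0.106135 = +0.609301;  D = -0.450855-0.409850i
d^2_{1,1}: k∈[0..1] ⇒ +0.758318 -0.337489 = +0.420829;  D = +0.383528-0.173215i
d^2_{2,1}: single k=0 term ⇒ -0.584151;  D = -0.009011-0.584081i
Y_2^{m'}(θ=0.7574,φ=1.0297) and Σ D·Y over m':
  (+0.0864-0.0069i)·(-0.0856-0.1610i)  (-0.1037+0.3036i)·(+0.1986-0.3306i)  (-0.4509-0.4099i)·(+0.1842+0.0000i)  (+0.3835-0.1732i)·(-0.1986-0.3306i)  (-0.0090-0.5841i)·(-0.0856+0.1610i)
Y_2^1(R⁻¹ n̂) = -0.050413-0.038065i

Re=-0.0504 Im=-0.0381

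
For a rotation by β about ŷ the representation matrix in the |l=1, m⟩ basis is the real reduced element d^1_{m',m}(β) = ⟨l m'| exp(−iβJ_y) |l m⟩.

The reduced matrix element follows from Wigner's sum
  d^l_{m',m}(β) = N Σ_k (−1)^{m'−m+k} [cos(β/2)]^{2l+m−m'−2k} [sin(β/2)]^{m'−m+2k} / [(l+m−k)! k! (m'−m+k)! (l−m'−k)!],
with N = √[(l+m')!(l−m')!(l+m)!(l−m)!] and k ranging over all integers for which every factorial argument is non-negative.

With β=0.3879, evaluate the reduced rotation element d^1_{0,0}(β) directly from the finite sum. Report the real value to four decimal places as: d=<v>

d=0.9257

d^1_{0,0}(β=0.3879) via Wigner's sum:
With c≡cos(β/2)=0.981251 and s≡sin(β/2)=0.192736, N=[1·1·1·1]^{1/2}=1.000000
k: max(0,(0)−(0))=0 … min(1+(0),1−(0))=1
  k=0: (−1)^0·1.0000/(1)·0.9813^2·0.1927^0 = +0.962853
  k=1: (−1)^1·1.0000/(1)·0.9813^0·0.1927^2 = -0.037147
d^1_{0,0}(0.3879) = +0.962853 -0.037147 = +0.925705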